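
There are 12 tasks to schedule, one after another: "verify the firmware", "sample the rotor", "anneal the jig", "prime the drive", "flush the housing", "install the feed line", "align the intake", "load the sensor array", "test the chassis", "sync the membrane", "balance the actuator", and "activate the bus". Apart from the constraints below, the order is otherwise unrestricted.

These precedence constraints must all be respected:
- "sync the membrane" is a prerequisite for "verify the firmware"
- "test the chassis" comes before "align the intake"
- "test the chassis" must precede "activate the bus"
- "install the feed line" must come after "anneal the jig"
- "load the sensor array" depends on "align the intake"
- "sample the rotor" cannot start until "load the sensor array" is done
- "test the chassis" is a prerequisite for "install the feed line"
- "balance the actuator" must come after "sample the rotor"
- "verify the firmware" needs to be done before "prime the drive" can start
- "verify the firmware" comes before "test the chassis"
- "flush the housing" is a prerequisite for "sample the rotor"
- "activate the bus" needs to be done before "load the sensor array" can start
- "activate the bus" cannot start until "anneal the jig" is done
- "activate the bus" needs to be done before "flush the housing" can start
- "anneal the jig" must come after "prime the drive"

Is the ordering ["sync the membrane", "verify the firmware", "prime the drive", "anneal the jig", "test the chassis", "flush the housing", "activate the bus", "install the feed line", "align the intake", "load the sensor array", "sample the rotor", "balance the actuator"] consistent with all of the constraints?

Here "activate the bus" comes after "flush the housing".
That contradicts the constraint that "activate the bus" must precede "flush the housing".

No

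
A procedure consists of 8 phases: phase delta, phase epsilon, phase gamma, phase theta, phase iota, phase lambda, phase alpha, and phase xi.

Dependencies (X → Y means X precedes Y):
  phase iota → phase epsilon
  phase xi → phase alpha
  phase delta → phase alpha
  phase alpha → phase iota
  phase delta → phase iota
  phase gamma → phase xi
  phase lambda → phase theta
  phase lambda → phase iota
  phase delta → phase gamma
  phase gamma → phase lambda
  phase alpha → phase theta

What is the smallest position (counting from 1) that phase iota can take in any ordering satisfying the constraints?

6

The phases that are forced before phase iota, directly or transitively, are phase delta, phase gamma, phase lambda, phase alpha, phase xi. That's 5 phases.
With 5 mandatory predecessors, the earliest phase iota can sit is position 5+1 = 6, and placing just those 5 first achieves it.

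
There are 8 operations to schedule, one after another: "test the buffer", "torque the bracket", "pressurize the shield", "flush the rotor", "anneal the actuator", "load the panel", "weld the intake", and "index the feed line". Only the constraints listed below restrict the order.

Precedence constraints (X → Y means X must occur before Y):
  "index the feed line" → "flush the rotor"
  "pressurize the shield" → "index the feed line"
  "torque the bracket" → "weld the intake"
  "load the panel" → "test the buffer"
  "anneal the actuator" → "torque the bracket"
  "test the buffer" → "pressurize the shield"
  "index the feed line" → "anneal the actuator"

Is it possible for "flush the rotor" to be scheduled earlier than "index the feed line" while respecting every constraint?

Following "index the feed line" → "flush the rotor", "index the feed line" must precede "flush the rotor" in every valid ordering.
Hence "flush the rotor" can never be scheduled before "index the feed line".

No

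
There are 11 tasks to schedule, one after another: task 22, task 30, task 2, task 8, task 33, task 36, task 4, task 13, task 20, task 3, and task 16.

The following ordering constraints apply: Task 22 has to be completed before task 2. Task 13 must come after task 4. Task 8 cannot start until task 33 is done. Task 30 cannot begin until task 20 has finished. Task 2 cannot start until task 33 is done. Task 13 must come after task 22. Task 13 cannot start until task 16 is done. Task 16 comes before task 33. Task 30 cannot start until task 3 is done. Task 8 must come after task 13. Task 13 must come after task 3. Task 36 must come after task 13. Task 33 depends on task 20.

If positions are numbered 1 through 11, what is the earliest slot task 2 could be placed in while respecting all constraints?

5

The tasks that are forced before task 2, directly or transitively, are task 22, task 33, task 20, task 16. That's 4 tasks.
So at minimum 4 tasks come before task 2, putting task 2 no earlier than position 5. That position is achievable by scheduling exactly those predecessors first.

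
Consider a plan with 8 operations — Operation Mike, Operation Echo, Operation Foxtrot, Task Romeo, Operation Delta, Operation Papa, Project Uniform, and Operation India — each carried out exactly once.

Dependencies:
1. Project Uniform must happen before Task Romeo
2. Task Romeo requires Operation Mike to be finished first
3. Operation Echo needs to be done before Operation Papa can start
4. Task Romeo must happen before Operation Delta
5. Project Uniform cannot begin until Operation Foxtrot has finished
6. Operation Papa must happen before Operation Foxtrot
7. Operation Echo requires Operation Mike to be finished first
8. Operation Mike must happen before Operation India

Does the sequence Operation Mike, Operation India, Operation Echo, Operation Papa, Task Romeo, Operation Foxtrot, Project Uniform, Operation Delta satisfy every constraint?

No

In the proposed order, Task Romeo appears before Project Uniform.
That contradicts the constraint that Project Uniform must precede Task Romeo.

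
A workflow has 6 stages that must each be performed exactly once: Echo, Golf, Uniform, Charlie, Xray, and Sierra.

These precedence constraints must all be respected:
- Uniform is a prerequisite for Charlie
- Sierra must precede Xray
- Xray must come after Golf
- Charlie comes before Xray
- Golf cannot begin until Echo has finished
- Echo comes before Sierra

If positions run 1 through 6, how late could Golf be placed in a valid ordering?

5

The only stage forced after Golf (directly or by a chain) is Xray.
With 1 mandatory successor out of 6 stages total, the latest slot for Golf is 6−1 = 5, and it's reachable by doing all non-successors before Golf.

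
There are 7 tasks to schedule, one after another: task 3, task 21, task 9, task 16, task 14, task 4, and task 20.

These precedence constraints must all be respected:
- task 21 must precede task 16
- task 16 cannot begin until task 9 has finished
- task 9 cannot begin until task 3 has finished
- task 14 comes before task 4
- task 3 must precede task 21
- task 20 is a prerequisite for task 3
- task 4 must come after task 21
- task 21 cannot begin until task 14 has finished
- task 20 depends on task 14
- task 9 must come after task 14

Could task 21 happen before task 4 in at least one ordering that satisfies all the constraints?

Yes

The constraints force task 21 before task 4, so yes — every valid ordering has task 21 earlier.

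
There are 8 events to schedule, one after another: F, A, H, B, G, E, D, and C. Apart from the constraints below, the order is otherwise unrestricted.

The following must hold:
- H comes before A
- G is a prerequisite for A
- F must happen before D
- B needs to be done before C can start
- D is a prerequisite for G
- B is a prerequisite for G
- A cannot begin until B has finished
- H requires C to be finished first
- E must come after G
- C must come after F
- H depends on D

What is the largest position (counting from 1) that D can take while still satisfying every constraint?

4

The events that are forced after D, directly or by a chain of constraints, are A, H, G, E. That's 4 events.
So at least 4 events follow D, putting D no later than position 4. That position is achievable by scheduling everything else first.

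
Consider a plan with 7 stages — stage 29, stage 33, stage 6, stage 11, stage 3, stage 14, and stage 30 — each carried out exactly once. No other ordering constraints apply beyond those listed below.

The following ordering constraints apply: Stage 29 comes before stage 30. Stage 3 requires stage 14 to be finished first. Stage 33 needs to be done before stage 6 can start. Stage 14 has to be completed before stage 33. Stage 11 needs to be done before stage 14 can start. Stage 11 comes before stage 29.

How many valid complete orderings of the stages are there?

Only stage 11 has no prerequisites, so it must go first.
Enumerating by repeatedly choosing an available stage (one whose prerequisites are all placed) gives 45 distinct complete orderings.

45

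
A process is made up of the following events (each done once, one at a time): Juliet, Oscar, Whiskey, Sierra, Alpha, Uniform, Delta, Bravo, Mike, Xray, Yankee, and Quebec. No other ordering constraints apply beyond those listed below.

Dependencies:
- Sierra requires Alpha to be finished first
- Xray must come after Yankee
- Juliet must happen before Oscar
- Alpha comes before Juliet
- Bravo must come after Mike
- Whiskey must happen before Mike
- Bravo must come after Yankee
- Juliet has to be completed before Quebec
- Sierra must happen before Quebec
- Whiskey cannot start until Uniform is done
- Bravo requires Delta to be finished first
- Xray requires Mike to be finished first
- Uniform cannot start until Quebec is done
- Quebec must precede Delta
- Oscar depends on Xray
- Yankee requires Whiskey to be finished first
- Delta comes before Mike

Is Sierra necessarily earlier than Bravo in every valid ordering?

Yes

Following the dependencies: Sierra → Quebec → Delta → Bravo.
So Sierra must precede Bravo in any valid ordering.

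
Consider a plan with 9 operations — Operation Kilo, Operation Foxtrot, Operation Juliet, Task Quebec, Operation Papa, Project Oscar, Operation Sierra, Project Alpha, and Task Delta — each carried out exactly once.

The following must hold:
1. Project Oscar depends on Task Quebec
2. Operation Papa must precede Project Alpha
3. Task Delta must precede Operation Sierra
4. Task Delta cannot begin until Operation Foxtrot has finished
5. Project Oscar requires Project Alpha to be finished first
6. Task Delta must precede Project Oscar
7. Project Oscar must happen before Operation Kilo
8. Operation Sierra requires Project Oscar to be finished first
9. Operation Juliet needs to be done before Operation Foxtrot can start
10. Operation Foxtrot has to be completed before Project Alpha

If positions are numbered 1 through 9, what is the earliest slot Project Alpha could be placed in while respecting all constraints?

4

Every operation that must precede Project Alpha has to come before it. Tracing all chains that end at Project Alpha, those operations are: Operation Foxtrot, Operation Juliet, Operation Papa — 3 in total.
With 3 mandatory predecessors, the earliest Project Alpha can sit is position 3+1 = 4, and placing just those 3 first achieves it.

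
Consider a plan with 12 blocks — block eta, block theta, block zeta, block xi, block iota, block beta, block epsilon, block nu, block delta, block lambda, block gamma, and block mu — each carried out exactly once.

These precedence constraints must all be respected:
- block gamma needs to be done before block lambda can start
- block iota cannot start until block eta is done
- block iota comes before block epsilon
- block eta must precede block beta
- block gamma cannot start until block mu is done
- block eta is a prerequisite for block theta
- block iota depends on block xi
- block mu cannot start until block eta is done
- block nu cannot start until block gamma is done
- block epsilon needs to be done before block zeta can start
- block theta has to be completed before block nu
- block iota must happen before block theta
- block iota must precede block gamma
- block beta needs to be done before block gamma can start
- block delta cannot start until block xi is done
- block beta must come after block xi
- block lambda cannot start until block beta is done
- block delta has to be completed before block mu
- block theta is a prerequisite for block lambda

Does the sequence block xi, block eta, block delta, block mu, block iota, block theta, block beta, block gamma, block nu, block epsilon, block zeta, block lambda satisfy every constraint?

Every stated constraint is respected: block xi sits at position 1, ahead of block beta at position 7, and each of the other listed pairs likewise has the predecessor earlier in the sequence.

Yes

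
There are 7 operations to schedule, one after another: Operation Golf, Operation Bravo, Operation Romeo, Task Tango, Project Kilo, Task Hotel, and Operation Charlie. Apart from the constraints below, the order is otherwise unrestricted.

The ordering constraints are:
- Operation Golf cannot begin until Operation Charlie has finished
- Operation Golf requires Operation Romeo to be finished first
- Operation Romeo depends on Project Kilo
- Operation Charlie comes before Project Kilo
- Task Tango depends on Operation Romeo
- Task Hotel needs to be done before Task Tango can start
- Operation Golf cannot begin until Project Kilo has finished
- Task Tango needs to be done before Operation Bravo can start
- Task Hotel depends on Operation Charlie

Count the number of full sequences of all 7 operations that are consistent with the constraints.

Operation Charlie is the only operation with nothing required before it, so every ordering starts there.
Enumerating by repeatedly choosing an available operation (one whose prerequisites are all placed) gives 10 distinct complete orderings.

10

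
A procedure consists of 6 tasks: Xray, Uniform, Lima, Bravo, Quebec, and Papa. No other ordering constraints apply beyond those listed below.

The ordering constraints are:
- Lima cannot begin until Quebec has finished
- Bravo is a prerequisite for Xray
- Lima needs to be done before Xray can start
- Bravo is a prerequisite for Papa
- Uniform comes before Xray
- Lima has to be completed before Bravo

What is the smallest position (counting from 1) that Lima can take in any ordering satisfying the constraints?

Working backwards through the constraints from Lima, its only required predecessor is Quebec.
With 1 mandatory predecessor, the earliest Lima can sit is position 1+1 = 2, and placing just that one first achieves it.

2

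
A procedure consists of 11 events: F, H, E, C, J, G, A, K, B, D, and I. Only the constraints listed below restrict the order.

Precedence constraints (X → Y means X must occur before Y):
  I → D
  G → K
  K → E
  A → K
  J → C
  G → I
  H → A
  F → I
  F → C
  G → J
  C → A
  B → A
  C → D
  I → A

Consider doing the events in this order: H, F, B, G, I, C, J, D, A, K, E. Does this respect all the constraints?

The sequence places C ahead of J.
Since J is required before C, the ordering is invalid.

No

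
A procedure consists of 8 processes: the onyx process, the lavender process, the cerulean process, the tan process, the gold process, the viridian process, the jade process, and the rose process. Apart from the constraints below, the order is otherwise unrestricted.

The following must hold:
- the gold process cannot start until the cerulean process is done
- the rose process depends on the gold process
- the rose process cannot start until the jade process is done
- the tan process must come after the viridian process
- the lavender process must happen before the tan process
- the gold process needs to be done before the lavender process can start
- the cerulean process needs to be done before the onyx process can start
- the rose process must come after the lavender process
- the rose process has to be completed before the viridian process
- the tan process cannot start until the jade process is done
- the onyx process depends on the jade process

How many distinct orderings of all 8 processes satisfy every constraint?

21

The processes with no prerequisites are the cerulean process, the jade process; any of them can be placed first.
Counting all ways to extend the partial order to a total order gives 21.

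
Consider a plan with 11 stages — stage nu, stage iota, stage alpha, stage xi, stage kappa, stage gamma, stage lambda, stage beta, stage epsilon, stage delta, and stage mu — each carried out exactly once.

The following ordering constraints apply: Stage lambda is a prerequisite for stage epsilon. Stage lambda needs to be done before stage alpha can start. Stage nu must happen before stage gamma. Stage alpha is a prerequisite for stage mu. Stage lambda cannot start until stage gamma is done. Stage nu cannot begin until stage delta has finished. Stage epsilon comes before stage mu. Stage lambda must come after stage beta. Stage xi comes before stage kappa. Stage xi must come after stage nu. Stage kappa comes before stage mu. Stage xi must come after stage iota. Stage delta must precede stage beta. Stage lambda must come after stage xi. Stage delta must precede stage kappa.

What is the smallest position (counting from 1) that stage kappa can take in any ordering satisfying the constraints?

Every stage that must precede stage kappa has to come before it. Tracing all chains that end at stage kappa, those stages are: stage nu, stage iota, stage xi, stage delta — 4 in total.
So at minimum 4 stages come before stage kappa, putting stage kappa no earlier than position 5. That position is achievable by scheduling exactly those predecessors first.

5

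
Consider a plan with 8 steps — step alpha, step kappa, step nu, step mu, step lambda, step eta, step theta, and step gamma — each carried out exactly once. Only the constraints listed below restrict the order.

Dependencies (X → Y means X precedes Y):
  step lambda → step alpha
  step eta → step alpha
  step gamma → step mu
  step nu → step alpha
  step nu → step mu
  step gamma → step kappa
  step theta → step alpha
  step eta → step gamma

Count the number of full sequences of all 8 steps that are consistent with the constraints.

672

The steps with no prerequisites are step nu, step lambda, step eta, step theta; any of them can be placed first.
Enumerating by repeatedly choosing an available step (one whose prerequisites are all placed) gives 672 distinct complete orderings.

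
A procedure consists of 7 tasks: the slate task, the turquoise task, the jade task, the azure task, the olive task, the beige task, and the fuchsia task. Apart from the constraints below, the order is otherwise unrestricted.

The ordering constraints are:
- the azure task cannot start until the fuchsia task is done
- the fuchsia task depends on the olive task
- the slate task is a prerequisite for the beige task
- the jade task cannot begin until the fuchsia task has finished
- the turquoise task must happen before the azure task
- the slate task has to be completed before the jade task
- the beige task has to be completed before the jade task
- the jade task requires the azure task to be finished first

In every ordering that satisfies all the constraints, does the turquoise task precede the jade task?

Yes

Chaining the stated constraints: the turquoise task → the azure task → the jade task.
That forces the turquoise task before the jade task in every valid schedule.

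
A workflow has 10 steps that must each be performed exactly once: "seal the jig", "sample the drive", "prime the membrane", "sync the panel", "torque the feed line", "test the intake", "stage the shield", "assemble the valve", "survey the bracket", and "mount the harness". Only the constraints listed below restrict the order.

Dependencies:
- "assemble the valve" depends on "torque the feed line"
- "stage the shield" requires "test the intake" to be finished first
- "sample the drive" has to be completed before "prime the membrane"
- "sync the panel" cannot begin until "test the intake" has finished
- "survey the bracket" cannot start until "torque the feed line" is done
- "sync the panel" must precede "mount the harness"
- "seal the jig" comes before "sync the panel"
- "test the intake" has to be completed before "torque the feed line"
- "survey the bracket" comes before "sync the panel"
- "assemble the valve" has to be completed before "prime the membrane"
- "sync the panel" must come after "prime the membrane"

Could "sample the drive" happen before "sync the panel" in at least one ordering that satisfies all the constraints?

Every valid ordering already has "sample the drive" before "sync the panel" (the constraints require it), so in particular at least one does.

Yes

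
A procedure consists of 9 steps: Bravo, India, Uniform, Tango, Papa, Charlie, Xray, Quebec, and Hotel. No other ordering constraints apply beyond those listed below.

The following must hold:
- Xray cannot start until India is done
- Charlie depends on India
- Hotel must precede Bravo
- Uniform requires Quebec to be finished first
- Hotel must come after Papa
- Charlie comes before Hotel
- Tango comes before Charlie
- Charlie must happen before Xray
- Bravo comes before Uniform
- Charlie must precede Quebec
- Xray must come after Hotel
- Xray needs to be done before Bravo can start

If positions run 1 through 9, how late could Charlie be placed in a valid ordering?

The steps that are forced after Charlie, directly or by a chain of constraints, are Bravo, Uniform, Xray, Quebec, Hotel. That's 5 steps.
So at least 5 steps follow Charlie, putting Charlie no later than position 4. That position is achievable by scheduling everything else first.

4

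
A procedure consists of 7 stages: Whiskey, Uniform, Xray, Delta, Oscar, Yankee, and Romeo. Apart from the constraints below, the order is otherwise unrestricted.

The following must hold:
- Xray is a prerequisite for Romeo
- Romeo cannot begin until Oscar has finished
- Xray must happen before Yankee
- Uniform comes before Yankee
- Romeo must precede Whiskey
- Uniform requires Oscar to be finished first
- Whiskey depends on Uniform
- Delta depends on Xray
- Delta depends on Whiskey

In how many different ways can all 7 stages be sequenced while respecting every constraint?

The stages with no prerequisites are Xray, Oscar; any of them can be placed first.
Enumerating by repeatedly choosing an available stage (one whose prerequisites are all placed) gives 18 distinct complete orderings.

18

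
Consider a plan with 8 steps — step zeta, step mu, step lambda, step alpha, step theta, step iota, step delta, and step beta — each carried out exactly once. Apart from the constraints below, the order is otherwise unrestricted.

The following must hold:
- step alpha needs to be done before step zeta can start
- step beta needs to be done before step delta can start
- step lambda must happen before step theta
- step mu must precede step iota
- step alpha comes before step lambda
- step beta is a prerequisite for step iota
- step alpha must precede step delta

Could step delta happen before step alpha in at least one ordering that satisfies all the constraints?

No

There is a dependency chain step alpha → step delta, so step delta always comes after step alpha.
So no valid ordering can have step delta before step alpha.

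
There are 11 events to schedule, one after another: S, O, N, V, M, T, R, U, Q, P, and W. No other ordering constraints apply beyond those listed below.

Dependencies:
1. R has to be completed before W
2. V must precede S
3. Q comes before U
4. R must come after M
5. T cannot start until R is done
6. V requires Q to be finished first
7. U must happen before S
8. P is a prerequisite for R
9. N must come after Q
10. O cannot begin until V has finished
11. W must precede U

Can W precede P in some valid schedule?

There is a dependency chain P → R → W, so W always comes after P.
So no valid ordering can have W before P.

No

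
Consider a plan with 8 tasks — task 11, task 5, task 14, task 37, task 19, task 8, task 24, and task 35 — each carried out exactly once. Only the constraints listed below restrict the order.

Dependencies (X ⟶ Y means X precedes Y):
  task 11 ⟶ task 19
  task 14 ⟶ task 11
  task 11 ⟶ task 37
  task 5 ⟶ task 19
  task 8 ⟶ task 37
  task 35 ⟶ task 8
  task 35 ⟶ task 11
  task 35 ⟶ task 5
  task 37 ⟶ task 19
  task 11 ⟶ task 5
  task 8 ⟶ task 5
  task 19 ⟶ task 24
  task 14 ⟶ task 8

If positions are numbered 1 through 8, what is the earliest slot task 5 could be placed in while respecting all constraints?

5

The tasks that are forced before task 5, directly or transitively, are task 11, task 14, task 8, task 35. That's 4 tasks.
With 4 mandatory predecessors, the earliest task 5 can sit is position 4+1 = 5, and placing just those 4 first achieves it.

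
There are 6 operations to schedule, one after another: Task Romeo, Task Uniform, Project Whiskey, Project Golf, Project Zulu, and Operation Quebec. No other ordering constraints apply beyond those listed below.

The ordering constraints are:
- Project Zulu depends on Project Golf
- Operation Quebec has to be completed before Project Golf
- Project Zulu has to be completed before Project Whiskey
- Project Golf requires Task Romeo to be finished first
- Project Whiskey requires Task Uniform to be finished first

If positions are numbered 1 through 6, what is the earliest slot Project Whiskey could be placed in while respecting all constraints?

Working backwards through the constraints from Project Whiskey, its full set of required predecessors is Task Romeo, Task Uniform, Project Golf, Project Zulu, Operation Quebec — 5 of them.
With 5 mandatory predecessors, the earliest Project Whiskey can sit is position 5+1 = 6, and placing just those 5 first achieves it.

6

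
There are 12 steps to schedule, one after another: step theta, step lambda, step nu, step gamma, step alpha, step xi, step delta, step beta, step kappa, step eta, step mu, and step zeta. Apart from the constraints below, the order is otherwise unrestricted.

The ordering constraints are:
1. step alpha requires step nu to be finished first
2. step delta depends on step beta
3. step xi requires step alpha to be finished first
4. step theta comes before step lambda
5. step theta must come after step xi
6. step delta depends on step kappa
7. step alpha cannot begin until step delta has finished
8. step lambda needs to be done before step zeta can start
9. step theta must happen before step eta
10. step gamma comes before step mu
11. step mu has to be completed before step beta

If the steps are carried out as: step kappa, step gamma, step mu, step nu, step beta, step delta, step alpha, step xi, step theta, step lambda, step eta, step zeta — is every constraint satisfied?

Checking each listed constraint against this order: for instance, step kappa is in position 1 and step delta in position 6, so that constraint holds — and the remaining constraints check out the same way.

Yes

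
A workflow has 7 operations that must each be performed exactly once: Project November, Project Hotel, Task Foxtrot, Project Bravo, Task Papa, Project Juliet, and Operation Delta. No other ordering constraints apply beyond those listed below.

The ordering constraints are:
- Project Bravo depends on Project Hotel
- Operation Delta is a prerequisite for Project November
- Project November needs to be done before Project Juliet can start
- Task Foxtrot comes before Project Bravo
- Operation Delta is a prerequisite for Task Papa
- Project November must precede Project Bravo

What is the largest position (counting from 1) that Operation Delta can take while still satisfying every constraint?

3

The operations that are forced after Operation Delta, directly or by a chain of constraints, are Project November, Project Bravo, Task Papa, Project Juliet. That's 4 operations.
With 4 mandatory successors out of 7 operations total, the latest slot for Operation Delta is 7−4 = 3, and it's reachable by doing all non-successors before Operation Delta.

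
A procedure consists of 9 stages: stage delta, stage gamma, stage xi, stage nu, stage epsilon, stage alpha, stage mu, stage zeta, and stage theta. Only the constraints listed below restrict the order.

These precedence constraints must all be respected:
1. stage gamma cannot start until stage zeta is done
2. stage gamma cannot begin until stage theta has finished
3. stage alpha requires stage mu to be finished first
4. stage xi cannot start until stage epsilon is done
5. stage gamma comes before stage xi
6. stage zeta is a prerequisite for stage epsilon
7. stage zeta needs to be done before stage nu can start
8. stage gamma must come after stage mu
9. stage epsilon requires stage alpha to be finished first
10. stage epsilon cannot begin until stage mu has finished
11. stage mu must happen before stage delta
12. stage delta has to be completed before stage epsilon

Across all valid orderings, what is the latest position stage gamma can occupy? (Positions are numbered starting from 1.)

8

Following the constraints forward from stage gamma, its only required successor is stage xi.
So at least 1 stage follows stage gamma, putting stage gamma no later than position 8. That position is achievable by scheduling everything else first.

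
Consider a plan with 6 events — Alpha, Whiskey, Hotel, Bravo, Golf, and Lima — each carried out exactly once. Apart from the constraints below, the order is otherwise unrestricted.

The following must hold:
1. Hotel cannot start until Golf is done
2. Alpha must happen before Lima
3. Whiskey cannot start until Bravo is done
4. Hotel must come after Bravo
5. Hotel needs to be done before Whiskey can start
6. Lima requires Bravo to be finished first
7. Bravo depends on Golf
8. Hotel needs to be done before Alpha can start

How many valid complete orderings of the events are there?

3

Golf is the only event with nothing required before it, so every ordering starts there.
Systematically extending each partial ordering one event at a time and counting, there are 3 complete orderings.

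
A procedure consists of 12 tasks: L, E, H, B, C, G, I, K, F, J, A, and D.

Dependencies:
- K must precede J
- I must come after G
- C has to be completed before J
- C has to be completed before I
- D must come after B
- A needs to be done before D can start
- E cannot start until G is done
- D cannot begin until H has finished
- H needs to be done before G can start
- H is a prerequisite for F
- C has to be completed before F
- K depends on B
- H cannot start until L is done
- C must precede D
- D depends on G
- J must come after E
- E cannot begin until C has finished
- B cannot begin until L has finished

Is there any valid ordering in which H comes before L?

The constraints give a chain L → H, which forces L before H.
Hence H can never be scheduled before L.

No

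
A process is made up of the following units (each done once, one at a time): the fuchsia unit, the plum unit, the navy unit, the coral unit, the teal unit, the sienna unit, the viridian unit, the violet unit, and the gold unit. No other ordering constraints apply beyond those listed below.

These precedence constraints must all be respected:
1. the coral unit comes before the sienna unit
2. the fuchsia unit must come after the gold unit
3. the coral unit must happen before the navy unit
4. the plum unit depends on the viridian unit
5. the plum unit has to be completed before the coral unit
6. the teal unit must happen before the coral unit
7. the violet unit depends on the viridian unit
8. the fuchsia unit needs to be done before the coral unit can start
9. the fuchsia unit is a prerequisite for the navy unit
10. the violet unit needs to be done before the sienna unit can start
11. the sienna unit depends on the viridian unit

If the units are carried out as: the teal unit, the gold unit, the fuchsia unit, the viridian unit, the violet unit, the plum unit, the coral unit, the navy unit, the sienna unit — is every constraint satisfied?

Every stated constraint is respected: the teal unit sits at position 1, ahead of the coral unit at position 7, and each of the other listed pairs likewise has the predecessor earlier in the sequence.

Yes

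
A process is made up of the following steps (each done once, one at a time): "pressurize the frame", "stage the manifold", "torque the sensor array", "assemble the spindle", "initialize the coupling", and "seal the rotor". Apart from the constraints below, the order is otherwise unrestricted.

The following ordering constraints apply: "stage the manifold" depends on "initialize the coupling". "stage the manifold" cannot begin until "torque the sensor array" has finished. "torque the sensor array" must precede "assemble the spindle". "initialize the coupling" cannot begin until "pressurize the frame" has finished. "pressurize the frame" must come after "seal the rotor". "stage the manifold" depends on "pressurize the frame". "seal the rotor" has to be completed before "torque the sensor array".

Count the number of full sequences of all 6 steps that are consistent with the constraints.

9

Only "seal the rotor" has no prerequisites, so it must go first.
Enumerating by repeatedly choosing an available step (one whose prerequisites are all placed) gives 9 distinct complete orderings.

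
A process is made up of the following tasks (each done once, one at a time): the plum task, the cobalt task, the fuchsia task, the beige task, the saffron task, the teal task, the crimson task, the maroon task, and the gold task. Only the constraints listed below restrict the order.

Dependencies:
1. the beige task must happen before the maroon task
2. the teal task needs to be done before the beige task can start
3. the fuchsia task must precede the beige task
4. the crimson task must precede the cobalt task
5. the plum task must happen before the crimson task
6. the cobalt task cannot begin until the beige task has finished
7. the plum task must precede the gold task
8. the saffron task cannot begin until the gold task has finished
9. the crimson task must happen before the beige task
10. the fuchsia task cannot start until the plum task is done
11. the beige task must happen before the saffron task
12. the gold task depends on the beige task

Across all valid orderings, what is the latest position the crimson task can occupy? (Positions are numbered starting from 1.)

The tasks that are forced after the crimson task, directly or by a chain of constraints, are the cobalt task, the beige task, the saffron task, the maroon task, the gold task. That's 5 tasks.
With 5 mandatory successors out of 9 tasks total, the latest slot for the crimson task is 9−5 = 4, and it's reachable by doing all non-successors before the crimson task.

4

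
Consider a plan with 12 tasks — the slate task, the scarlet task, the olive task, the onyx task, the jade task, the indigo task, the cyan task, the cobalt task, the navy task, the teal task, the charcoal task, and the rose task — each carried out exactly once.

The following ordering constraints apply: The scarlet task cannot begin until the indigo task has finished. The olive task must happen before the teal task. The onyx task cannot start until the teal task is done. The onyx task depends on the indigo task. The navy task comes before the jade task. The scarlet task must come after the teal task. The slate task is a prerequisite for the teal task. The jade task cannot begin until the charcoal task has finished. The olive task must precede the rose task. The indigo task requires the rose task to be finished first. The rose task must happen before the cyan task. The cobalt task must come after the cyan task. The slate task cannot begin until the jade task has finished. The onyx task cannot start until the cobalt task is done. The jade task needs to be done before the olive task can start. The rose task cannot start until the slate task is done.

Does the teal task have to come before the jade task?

The constraints actually force the jade task before the teal task (via the jade task → the slate task → the teal task), not the other way around.
So the teal task does not have to come before the jade task — it cannot.

No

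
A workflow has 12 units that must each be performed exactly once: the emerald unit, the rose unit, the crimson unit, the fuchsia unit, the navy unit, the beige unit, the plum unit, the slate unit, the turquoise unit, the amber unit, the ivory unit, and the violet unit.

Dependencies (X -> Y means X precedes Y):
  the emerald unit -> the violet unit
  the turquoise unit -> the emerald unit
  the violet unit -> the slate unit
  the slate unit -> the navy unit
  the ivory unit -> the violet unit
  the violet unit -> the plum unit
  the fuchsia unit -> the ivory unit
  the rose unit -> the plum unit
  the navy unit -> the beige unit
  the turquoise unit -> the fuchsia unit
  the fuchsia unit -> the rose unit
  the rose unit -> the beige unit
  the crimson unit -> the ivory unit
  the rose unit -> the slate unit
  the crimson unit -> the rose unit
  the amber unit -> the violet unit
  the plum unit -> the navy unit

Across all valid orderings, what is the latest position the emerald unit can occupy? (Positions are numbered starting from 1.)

Following every chain forward from the emerald unit, the units that must come later are the navy unit, the beige unit, the plum unit, the slate unit, the violet unit — 5 of them.
With 5 mandatory successors out of 12 units total, the latest slot for the emerald unit is 12−5 = 7, and it's reachable by doing all non-successors before the emerald unit.

7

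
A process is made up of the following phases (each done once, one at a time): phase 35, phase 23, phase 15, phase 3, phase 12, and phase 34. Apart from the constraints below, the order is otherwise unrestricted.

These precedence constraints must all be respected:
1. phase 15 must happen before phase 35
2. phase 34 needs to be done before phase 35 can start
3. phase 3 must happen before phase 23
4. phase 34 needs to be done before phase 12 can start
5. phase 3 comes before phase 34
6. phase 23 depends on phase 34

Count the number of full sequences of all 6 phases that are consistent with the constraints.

The phases with no prerequisites are phase 15, phase 3; any of them can be placed first.
Enumerating by repeatedly choosing an available phase (one whose prerequisites are all placed) gives 24 distinct complete orderings.

24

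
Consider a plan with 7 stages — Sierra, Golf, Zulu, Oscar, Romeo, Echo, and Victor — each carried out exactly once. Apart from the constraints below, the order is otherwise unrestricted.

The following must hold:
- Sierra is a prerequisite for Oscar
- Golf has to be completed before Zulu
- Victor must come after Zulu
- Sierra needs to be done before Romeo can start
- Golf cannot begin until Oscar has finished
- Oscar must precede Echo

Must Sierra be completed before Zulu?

Yes

Following the dependencies: Sierra → Oscar → Golf → Zulu.
Hence Sierra necessarily comes before Zulu.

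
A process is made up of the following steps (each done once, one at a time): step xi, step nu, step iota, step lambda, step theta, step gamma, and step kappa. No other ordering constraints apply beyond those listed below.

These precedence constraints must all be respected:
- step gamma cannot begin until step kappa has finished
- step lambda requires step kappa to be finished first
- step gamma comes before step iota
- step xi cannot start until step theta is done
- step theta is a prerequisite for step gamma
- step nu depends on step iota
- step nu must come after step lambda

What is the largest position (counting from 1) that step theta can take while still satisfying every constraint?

3

Every step that must follow step theta has to come after it. Tracing all chains starting from step theta, those steps are: step xi, step nu, step iota, step gamma — 4 in total.
With 4 mandatory successors out of 7 steps total, the latest slot for step theta is 7−4 = 3, and it's reachable by doing all non-successors before step theta.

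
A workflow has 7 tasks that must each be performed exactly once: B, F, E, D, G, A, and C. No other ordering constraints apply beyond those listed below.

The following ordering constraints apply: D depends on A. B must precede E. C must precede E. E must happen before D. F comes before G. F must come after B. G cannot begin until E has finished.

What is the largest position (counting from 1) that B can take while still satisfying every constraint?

3

Every task that must follow B has to come after it. Tracing all chains starting from B, those tasks are: F, E, D, G — 4 in total.
So at least 4 tasks follow B, putting B no later than position 3. That position is achievable by scheduling everything else first.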